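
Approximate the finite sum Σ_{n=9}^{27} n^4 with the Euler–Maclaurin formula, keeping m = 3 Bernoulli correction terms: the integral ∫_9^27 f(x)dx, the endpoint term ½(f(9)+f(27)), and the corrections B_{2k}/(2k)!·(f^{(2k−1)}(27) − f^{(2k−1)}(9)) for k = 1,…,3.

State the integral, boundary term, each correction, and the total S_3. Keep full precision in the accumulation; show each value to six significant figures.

S_3 ≈ 3.13329e+06

The integral term ∫_9^27 x^4 dx = 2.85797e+06.
Endpoint term: (f(9) + f(27))/2 = (6561.00 + 531441)/2 = 269001.
Running total after boundary: 3.12697e+06.
Order-1 term: 1/12 · (78732.0 − 2916.00) = 6318.00.
After k=1: 3.13329e+06.
Order-2 term: −1/720 · (648.000 − 216.000) = -0.600000.
After k=2: 3.13329e+06.
Order-3 term: 1/30240 · (0.00000 − 0.00000) = 0.00000.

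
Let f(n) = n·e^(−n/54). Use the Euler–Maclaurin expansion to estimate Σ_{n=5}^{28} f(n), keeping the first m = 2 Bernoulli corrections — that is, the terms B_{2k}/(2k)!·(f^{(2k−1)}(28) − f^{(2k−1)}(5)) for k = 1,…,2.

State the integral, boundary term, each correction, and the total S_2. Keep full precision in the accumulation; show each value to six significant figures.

The integral term ∫_5^28 x·e^(−x/54) dx = 267.806.
Endpoint term: (f(5) + f(28))/2 = (4.55782 + 16.6713)/2 = 10.6145.
Running total after boundary: 278.420.
k=1: B_{2}/(2)! × [f^{(1)}(28) − f^{(1)}(5)] = 1/12 × (0.286675 − 0.827161) = -0.0450405.
After k=1: 278.375.
k=2: B_{4}/(4)! × [f^{(3)}(28) − f^{(3)}(5)] = −1/720 × (0.000506680 − 0.000908879) = 5.58609e-07.

S_2 ≈ 278.375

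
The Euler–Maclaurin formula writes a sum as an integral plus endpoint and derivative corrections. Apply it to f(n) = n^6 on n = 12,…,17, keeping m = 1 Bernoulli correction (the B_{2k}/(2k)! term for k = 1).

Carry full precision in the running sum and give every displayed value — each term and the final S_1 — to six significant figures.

Integral: ∫_12^17 x^6 dx = 5.35010e+07.
½[f(12) + f(17)] = ½[2.98598e+06 + 2.41376e+07] = 1.35618e+07.
Integral + boundary = 6.70628e+07.
k=1: B_{2}/(2)! × [f^{(1)}(17) − f^{(1)}(12)] = 1/12 × (8.51914e+06 − 1.49299e+06) = 585512.

S_1 ≈ 6.76483e+07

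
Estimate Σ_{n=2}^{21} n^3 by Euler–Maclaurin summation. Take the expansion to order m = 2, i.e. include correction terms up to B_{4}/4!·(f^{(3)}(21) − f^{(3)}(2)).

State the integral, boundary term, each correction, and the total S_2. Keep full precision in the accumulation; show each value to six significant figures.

Integral: ∫_2^21 x^3 dx = 48616.2.
Boundary: ½(f(2) + f(21)) = ½(8.00000 + 9261.00) = 4634.50.
So far: 53250.8.
k=1: B_{2}/(2)! × [f^{(1)}(21) − f^{(1)}(2)] = 1/12 × (1323.00 − 12.0000) = 109.250.
Running total after k=1: 53360.0.
k=2: B_{4}/(4)! × [f^{(3)}(21) − f^{(3)}(2)] = −1/720 × (6.00000 − 6.00000) = 0.00000.

S_2 ≈ 53360.0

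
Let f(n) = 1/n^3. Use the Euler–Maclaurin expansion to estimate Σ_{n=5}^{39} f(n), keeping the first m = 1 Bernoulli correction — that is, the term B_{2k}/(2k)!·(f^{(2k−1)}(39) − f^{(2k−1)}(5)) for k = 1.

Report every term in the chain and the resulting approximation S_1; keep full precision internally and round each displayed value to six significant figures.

The integral term ∫_5^39 1/x^3 dx = 0.0196713.
Endpoint term: (f(5) + f(39))/2 = (0.00800000 + 1.68580e-05)/2 = 0.00400843.
Integral + boundary = 0.0236797.
Order-1 term: 1/12 · (-1.29677e-06 − (-0.00480000)) = 0.000399892.

S_1 ≈ 0.0240796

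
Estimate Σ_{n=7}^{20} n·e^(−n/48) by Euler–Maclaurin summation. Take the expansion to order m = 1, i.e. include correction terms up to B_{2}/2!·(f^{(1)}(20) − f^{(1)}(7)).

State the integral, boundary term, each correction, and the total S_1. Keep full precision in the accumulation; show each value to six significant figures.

S_1 ≈ 139.583

∫_7^20 x·e^(−x/48) dx evaluates to 129.995.
Endpoint term: (f(7) + f(20))/2 = (6.05011 + 13.1848)/2 = 9.61746.
So far: 139.613.
Correction k=1: B_{2}/2! · (f^{(1)}(20) − f^{(1)}(7)) = 1/12 · (0.384557 − 0.738258) = -0.0294751.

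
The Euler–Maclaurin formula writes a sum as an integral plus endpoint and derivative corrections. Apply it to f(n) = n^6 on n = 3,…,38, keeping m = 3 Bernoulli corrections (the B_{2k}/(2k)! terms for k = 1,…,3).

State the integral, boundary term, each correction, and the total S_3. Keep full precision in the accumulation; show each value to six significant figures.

Integral: ∫_3^38 x^6 dx = 1.63451e+10.
Boundary: ½(f(3) + f(38)) = ½(729.000 + 3.01094e+09) = 1.50547e+09.
Running total after boundary: 1.78506e+10.
k=1: B_{2}/(2)! × [f^{(1)}(38) − f^{(1)}(3)] = 1/12 × (4.75411e+08 − 1458.00) = 3.96175e+07.
After k=1: 1.78902e+10.
k=2: B_{4}/(4)! × [f^{(3)}(38) − f^{(3)}(3)] = −1/720 × (6.58464e+06 − 3240.00) = -9140.83.
After k=2: 1.78902e+10.
k=3: B_{6}/(6)! × [f^{(5)}(38) − f^{(5)}(3)] = 1/30240 × (27360.0 − 2160.00) = 0.833333.

S_3 ≈ 1.78902e+10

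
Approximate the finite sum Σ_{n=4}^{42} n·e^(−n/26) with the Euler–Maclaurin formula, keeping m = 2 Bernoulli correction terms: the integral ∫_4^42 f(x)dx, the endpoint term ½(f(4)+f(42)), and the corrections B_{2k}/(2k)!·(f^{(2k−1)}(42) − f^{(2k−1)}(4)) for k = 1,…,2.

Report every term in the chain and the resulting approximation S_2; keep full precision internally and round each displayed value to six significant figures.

S_2 ≈ 323.091

∫_4^42 x·e^(−x/26) dx evaluates to 317.272.
½[f(4) + f(42)] = ½[3.42962 + 8.35020] = 5.88991.
Running total after boundary: 323.161.
Correction k=1: B_{2}/2! · (f^{(1)}(42) − f^{(1)}(4)) = 1/12 · (-0.122347 − 0.725496) = -0.0706536.
After k=1: 323.091.
Correction k=2: B_{4}/4! · (f^{(3)}(42) − f^{(3)}(4)) = −1/720 · (0.000407221 − 0.00360992) = 4.44819e-06.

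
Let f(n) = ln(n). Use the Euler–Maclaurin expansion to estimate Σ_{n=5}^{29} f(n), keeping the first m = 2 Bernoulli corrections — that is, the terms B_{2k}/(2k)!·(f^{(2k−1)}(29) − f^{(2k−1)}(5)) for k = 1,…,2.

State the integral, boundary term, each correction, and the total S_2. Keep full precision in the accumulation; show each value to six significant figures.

The integral term ∫_5^29 ln(x) dx = 65.6044.
Endpoint term: (f(5) + f(29))/2 = (1.60944 + 3.36730)/2 = 2.48837.
So far: 68.0928.
k=1: B_{2}/(2)! × [f^{(1)}(29) − f^{(1)}(5)] = 1/12 × (0.0344828 − 0.200000) = -0.0137931.
After k=1: 68.0790.
k=2: B_{4}/(4)! × [f^{(3)}(29) − f^{(3)}(5)] = −1/720 × (8.20042e-05 − 0.0160000) = 2.21083e-05.

S_2 ≈ 68.0790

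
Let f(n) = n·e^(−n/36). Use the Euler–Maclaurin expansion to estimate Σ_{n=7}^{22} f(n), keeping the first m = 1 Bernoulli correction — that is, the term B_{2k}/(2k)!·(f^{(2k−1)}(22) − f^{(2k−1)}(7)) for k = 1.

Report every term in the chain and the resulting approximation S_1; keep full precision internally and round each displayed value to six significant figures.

S_1 ≈ 150.013

The integral term ∫_7^22 x·e^(−x/36) dx = 141.199.
½[f(7) + f(22)] = ½[5.76304 + 11.9404] = 8.85174.
Integral + boundary = 150.051.
Order-1 term: 1/12 · (0.211068 − 0.663207) = -0.0376782.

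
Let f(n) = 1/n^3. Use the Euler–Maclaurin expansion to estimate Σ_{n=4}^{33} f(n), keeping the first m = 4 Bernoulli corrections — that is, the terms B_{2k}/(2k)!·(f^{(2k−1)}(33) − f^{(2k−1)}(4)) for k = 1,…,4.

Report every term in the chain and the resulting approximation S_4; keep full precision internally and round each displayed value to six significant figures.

Integral: ∫_4^33 1/x^3 dx = 0.0307909.
Endpoint term: (f(4) + f(33))/2 = (0.0156250 + 2.78265e-05)/2 = 0.00782641.
So far: 0.0386173.
k=1: B_{2}/(2)! × [f^{(1)}(33) − f^{(1)}(4)] = 1/12 × (-2.52968e-06 − (-0.0117188)) = 0.000976352.
Running total after k=1: 0.0395936.
k=2: B_{4}/(4)! × [f^{(3)}(33) − f^{(3)}(4)] = −1/720 × (-4.64588e-08 − (-0.0146484)) = -2.03450e-05.
Running total after k=2: 0.0395733.
k=3: B_{6}/(6)! × [f^{(5)}(33) − f^{(5)}(4)] = 1/30240 × (-1.79180e-09 − (-0.0384521)) = 1.27157e-06.
Running total after k=3: 0.0395746.
k=4: B_{8}/(8)! × [f^{(7)}(33) − f^{(7)}(4)] = −1/1209600 × (-1.18466e-10 − (-0.173035)) = -1.43051e-07.

S_4 ≈ 0.0395744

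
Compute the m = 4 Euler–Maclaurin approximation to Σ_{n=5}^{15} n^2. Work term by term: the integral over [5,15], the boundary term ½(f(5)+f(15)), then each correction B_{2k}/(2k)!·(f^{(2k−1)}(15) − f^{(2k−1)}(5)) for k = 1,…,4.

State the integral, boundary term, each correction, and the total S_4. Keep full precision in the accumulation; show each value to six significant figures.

S_4 ≈ 1210.00

The integral term ∫_5^15 x^2 dx = 1083.33.
½[f(5) + f(15)] = ½[25.0000 + 225.000] = 125.000.
So far: 1208.33.
k=1: B_{2}/(2)! × [f^{(1)}(15) − f^{(1)}(5)] = 1/12 × (30.0000 − 10.0000) = 1.66667.
Partial sum through k=1: 1210.00.
k=2: B_{4}/(4)! × [f^{(3)}(15) − f^{(3)}(5)] = −1/720 × (0.00000 − 0.00000) = 0.00000.
Partial sum through k=2: 1210.00.
k=3: B_{6}/(6)! × [f^{(5)}(15) − f^{(5)}(5)] = 1/30240 × (0.00000 − 0.00000) = 0.00000.
Partial sum through k=3: 1210.00.
k=4: B_{8}/(8)! × [f^{(7)}(15) − f^{(7)}(5)] = −1/1209600 × (0.00000 − 0.00000) = 0.00000.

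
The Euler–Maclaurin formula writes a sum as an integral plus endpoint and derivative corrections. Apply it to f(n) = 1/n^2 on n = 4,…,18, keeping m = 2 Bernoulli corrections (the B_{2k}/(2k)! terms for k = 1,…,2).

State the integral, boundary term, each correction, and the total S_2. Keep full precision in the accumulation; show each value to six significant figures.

Integral: ∫_4^18 1/x^2 dx = 0.194444.
½[f(4) + f(18)] = ½[0.0625000 + 0.00308642] = 0.0327932.
Running total after boundary: 0.227238.
k=1: B_{2}/(2)! × [f^{(1)}(18) − f^{(1)}(4)] = 1/12 × (-0.000342936 − (-0.0312500)) = 0.00257559.
Partial sum through k=1: 0.229813.
k=2: B_{4}/(4)! × [f^{(3)}(18) − f^{(3)}(4)] = −1/720 × (-1.27013e-05 − (-0.0234375)) = -3.25344e-05.

S_2 ≈ 0.229781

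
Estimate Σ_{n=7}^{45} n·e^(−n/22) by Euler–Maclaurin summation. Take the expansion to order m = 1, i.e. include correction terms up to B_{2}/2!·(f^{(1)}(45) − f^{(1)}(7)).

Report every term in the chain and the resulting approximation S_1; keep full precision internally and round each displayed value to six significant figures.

The integral term ∫_7^45 x·e^(−x/22) dx = 273.506.
Boundary: ½(f(7) + f(45)) = ½(5.09229 + 5.81946) = 5.45588.
Running total after boundary: 278.962.
Order-1 term: 1/12 · (-0.135200 − 0.496003) = -0.0526002.

S_1 ≈ 278.910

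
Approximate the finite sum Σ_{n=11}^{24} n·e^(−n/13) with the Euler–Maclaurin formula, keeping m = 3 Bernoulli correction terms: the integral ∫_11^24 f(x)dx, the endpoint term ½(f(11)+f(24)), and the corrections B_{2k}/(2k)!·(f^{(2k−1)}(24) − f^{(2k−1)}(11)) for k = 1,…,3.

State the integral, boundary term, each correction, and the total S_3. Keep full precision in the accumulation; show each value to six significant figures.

Integral: ∫_11^24 x·e^(−x/13) dx = 57.9448.
½[f(11) + f(24)] = ½[4.71968 + 3.78823] = 4.25396.
So far: 62.1988.
Order-1 term: 1/12 · (-0.133560 − 0.0660095) = -0.0166308.
Running total after k=1: 62.1821.
Order-2 term: −1/720 · (0.00107767 − 0.00546825) = 6.09802e-06.
Running total after k=2: 62.1822.
Order-3 term: 1/30240 · (1.74298e-05 − 6.24018e-05) = -1.48717e-09.

S_3 ≈ 62.1822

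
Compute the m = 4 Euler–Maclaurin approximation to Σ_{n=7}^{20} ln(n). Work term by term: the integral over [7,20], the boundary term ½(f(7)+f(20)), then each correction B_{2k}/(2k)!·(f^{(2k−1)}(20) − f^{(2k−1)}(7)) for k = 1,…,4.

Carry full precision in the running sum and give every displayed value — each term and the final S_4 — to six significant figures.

The integral term ∫_7^20 ln(x) dx = 33.2933.
Endpoint term: (f(7) + f(20))/2 = (1.94591 + 2.99573)/2 = 2.47082.
Integral + boundary = 35.7641.
Order-1 term: 1/12 · (0.0500000 − 0.142857) = -0.00773810.
Running total after k=1: 35.7564.
Order-2 term: −1/720 · (0.000250000 − 0.00583090) = 7.75126e-06.
Running total after k=2: 35.7564.
Order-3 term: 1/30240 · (7.50000e-06 − 0.00142798) = -4.69734e-08.
Running total after k=3: 35.7564.
Order-4 term: −1/1209600 · (5.62500e-07 − 0.000874271) = 7.22312e-10.

S_4 ≈ 35.7564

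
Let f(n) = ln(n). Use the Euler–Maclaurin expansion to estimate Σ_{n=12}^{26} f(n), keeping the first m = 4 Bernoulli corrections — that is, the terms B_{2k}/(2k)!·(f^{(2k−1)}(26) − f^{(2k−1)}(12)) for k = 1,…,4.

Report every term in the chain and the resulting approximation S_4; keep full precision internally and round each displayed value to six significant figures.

S_4 ≈ 43.7594

The integral term ∫_12^26 ln(x) dx = 40.8916.
Endpoint term: (f(12) + f(26))/2 = (2.48491 + 3.25810)/2 = 2.87150.
Running total after boundary: 43.7631.
k=1: B_{2}/(2)! × [f^{(1)}(26) − f^{(1)}(12)] = 1/12 × (0.0384615 − 0.0833333) = -0.00373932.
Running total after k=1: 43.7594.
k=2: B_{4}/(4)! × [f^{(3)}(26) − f^{(3)}(12)] = −1/720 × (0.000113792 − 0.00115741) = 1.44947e-06.
Running total after k=2: 43.7594.
k=3: B_{6}/(6)! × [f^{(5)}(26) − f^{(5)}(12)] = 1/30240 × (2.01997e-06 − 9.64506e-05) = -3.12271e-09.
Running total after k=3: 43.7594.
k=4: B_{8}/(8)! × [f^{(7)}(26) − f^{(7)}(12)] = −1/1209600 × (8.96436e-08 − 2.00939e-05) = 1.65379e-11.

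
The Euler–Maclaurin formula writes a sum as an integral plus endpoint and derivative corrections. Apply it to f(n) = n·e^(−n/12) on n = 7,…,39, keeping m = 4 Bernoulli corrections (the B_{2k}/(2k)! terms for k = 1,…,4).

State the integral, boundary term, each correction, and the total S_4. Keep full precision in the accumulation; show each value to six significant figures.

∫_7^39 x·e^(−x/12) dx evaluates to 103.502.
½[f(7) + f(39)] = ½[3.90625 + 1.51219] = 2.70922.
Running total after boundary: 106.211.
k=1: B_{2}/(2)! × [f^{(1)}(39) − f^{(1)}(7)] = 1/12 × (-0.0872420 − 0.232515) = -0.0266464.
Partial sum through k=1: 106.185.
k=2: B_{4}/(4)! × [f^{(3)}(39) − f^{(3)}(7)] = −1/720 × (-6.73163e-05 − 0.00936517) = 1.31007e-05.
Partial sum through k=2: 106.185.
k=3: B_{6}/(6)! × [f^{(5)}(39) − f^{(5)}(7)] = 1/30240 × (3.27232e-06 − 0.000118859) = -3.82230e-09.
Partial sum through k=3: 106.185.
k=4: B_{8}/(8)! × [f^{(7)}(39) − f^{(7)}(7)] = −1/1209600 × (4.86953e-08 − 1.19918e-06) = 9.51126e-13.

S_4 ≈ 106.185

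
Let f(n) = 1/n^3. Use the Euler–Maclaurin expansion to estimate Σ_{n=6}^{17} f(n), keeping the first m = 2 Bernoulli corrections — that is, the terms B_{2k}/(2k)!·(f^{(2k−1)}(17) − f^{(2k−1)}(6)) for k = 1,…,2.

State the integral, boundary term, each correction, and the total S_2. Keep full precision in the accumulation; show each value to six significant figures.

S_2 ≈ 0.0147635

Integral: ∫_6^17 1/x^3 dx = 0.0121588.
Boundary: ½(f(6) + f(17)) = ½(0.00462963 + 0.000203542) = 0.00241659.
Running total after boundary: 0.0145754.
Correction k=1: B_{2}/2! · (f^{(1)}(17) − f^{(1)}(6)) = 1/12 · (-3.59191e-05 − (-0.00231481)) = 0.000189908.
Partial sum through k=1: 0.0147653.
Correction k=2: B_{4}/4! · (f^{(3)}(17) − f^{(3)}(6)) = −1/720 · (-2.48575e-06 − (-0.00128601)) = -1.78267e-06.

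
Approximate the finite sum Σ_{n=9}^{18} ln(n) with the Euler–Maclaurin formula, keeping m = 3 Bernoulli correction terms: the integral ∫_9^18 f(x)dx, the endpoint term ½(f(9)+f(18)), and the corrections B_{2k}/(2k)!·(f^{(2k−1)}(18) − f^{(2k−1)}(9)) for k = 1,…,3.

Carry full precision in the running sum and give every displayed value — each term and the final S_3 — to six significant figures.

Integral: ∫_9^18 ln(x) dx = 23.2517.
Endpoint term: (f(9) + f(18))/2 = (2.19722 + 2.89037)/2 = 2.54380.
So far: 25.7955.
k=1: B_{2}/(2)! × [f^{(1)}(18) − f^{(1)}(9)] = 1/12 × (0.0555556 − 0.111111) = -0.00462963.
After k=1: 25.7908.
k=2: B_{4}/(4)! × [f^{(3)}(18) − f^{(3)}(9)] = −1/720 × (0.000342936 − 0.00274348) = 3.33410e-06.
After k=2: 25.7908.
k=3: B_{6}/(6)! × [f^{(5)}(18) − f^{(5)}(9)] = 1/30240 × (1.27013e-05 − 0.000406442) = -1.30205e-08.

S_3 ≈ 25.7908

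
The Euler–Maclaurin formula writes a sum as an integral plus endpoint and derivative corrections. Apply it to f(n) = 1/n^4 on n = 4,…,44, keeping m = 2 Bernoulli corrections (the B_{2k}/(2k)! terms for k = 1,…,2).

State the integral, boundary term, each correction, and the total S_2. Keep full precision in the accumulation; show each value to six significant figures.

The integral term ∫_4^44 1/x^4 dx = 0.00520442.
Endpoint term: (f(4) + f(44))/2 = (0.00390625 + 2.66802e-07)/2 = 0.00195326.
Integral + boundary = 0.00715768.
Order-1 term: 1/12 · (-2.42547e-08 − (-0.00390625)) = 0.000325519.
Running total after k=1: 0.00748320.
Order-2 term: −1/720 · (-3.75848e-10 − (-0.00732422)) = -1.01725e-05.

S_2 ≈ 0.00747302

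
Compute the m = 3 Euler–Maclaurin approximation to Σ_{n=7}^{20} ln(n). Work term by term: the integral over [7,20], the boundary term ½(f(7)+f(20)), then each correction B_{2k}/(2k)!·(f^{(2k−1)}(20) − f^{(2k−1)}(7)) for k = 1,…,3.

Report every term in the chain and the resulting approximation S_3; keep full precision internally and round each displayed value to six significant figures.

The integral term ∫_7^20 ln(x) dx = 33.2933.
Boundary: ½(f(7) + f(20)) = ½(1.94591 + 2.99573) = 2.47082.
Running total after boundary: 35.7641.
Correction k=1: B_{2}/2! · (f^{(1)}(20) − f^{(1)}(7)) = 1/12 · (0.0500000 − 0.142857) = -0.00773810.
Running total after k=1: 35.7564.
Correction k=2: B_{4}/4! · (f^{(3)}(20) − f^{(3)}(7)) = −1/720 · (0.000250000 − 0.00583090) = 7.75126e-06.
Running total after k=2: 35.7564.
Correction k=3: B_{6}/6! · (f^{(5)}(20) − f^{(5)}(7)) = 1/30240 · (7.50000e-06 − 0.00142798) = -4.69734e-08.

S_3 ≈ 35.7564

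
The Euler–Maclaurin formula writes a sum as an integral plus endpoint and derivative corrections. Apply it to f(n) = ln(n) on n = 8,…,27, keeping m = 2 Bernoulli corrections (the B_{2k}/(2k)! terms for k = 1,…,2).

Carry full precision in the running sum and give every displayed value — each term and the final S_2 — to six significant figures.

S_2 ≈ 56.0324

∫_8^27 ln(x) dx evaluates to 53.3521.
½[f(8) + f(27)] = ½[2.07944 + 3.29584] = 2.68764.
Integral + boundary = 56.0397.
k=1: B_{2}/(2)! × [f^{(1)}(27) − f^{(1)}(8)] = 1/12 × (0.0370370 − 0.125000) = -0.00733025.
Partial sum through k=1: 56.0324.
k=2: B_{4}/(4)! × [f^{(3)}(27) − f^{(3)}(8)] = −1/720 × (0.000101611 − 0.00390625) = 5.28422e-06.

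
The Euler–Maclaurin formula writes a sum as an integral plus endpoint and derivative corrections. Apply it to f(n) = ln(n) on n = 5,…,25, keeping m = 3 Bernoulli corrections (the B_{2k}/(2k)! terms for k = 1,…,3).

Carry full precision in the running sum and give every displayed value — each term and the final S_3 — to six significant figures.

S_3 ≈ 54.8256

Integral: ∫_5^25 ln(x) dx = 52.4247.
Endpoint term: (f(5) + f(25))/2 = (1.60944 + 3.21888)/2 = 2.41416.
Integral + boundary = 54.8389.
Order-1 term: 1/12 · (0.0400000 − 0.200000) = -0.0133333.
Running total after k=1: 54.8255.
Order-2 term: −1/720 · (0.000128000 − 0.0160000) = 2.20444e-05.
Running total after k=2: 54.8256.
Order-3 term: 1/30240 · (2.45760e-06 − 0.00768000) = -2.53887e-07.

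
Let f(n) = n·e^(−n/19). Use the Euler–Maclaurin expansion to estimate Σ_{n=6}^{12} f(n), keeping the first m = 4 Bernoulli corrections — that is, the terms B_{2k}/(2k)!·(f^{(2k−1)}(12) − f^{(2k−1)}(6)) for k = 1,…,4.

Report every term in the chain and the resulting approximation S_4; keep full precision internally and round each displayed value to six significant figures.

S_4 ≈ 38.5274

∫_6^12 x·e^(−x/19) dx evaluates to 33.1745.
Boundary: ½(f(6) + f(12)) = ½(4.37528 + 6.38102) = 5.37815.
So far: 38.5526.
k=1: B_{2}/(2)! × [f^{(1)}(12) − f^{(1)}(6)] = 1/12 × (0.195908 − 0.498935) = -0.0252522.
After k=1: 38.5274.
k=2: B_{4}/(4)! × [f^{(3)}(12) − f^{(3)}(6)] = −1/720 × (0.00348867 − 0.00542205) = 2.68525e-06.
After k=2: 38.5274.
k=3: B_{6}/(6)! × [f^{(5)}(12) − f^{(5)}(6)] = 1/30240 × (1.78246e-05 − 2.62106e-05) = -2.77315e-10.
After k=3: 38.5274.
k=4: B_{8}/(8)! × [f^{(7)}(12) − f^{(7)}(6)] = −1/1209600 × (7.19812e-08 − 1.03606e-07) = 2.61445e-14.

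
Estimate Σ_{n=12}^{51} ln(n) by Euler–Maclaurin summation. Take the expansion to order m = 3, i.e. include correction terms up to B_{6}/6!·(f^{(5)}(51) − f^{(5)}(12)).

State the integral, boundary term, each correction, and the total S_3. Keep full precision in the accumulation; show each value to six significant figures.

S_3 ≈ 134.907

The integral term ∫_12^51 ln(x) dx = 131.704.
Endpoint term: (f(12) + f(51))/2 = (2.48491 + 3.93183)/2 = 3.20837.
Integral + boundary = 134.913.
k=1: B_{2}/(2)! × [f^{(1)}(51) − f^{(1)}(12)] = 1/12 × (0.0196078 − 0.0833333) = -0.00531046.
Partial sum through k=1: 134.907.
k=2: B_{4}/(4)! × [f^{(3)}(51) − f^{(3)}(12)] = −1/720 × (1.50772e-05 − 0.00115741) = 1.58657e-06.
Partial sum through k=2: 134.907.
k=3: B_{6}/(6)! × [f^{(5)}(51) − f^{(5)}(12)] = 1/30240 × (6.95601e-08 − 9.64506e-05) = -3.18720e-09.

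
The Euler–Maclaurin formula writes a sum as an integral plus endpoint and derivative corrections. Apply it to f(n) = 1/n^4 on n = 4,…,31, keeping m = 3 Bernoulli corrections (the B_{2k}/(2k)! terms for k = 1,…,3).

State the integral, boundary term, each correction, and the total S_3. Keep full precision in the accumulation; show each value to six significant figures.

S_3 ≈ 0.00746700

The integral term ∫_4^31 1/x^4 dx = 0.00519714.
Boundary: ½(f(4) + f(31)) = ½(0.00390625 + 1.08281e-06) = 0.00195367.
Integral + boundary = 0.00715081.
Order-1 term: 1/12 · (-1.39718e-07 − (-0.00390625)) = 0.000325509.
Running total after k=1: 0.00747632.
Order-2 term: −1/720 · (-4.36164e-09 − (-0.00732422)) = -1.01725e-05.
Running total after k=2: 0.00746615.
Order-3 term: 1/30240 · (-2.54164e-10 − (-0.0256348)) = 8.47710e-07.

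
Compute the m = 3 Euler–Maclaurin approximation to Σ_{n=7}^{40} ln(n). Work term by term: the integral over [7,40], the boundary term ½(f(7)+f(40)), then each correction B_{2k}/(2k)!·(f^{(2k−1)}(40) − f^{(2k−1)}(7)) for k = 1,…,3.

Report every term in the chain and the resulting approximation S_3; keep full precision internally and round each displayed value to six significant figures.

S_3 ≈ 103.741

The integral term ∫_7^40 ln(x) dx = 100.934.
Endpoint term: (f(7) + f(40))/2 = (1.94591 + 3.68888)/2 = 2.81739.
Integral + boundary = 103.751.
Order-1 term: 1/12 · (0.0250000 − 0.142857) = -0.00982143.
After k=1: 103.741.
Order-2 term: −1/720 · (3.12500e-05 − 0.00583090) = 8.05507e-06.
After k=2: 103.741.
Order-3 term: 1/30240 · (2.34375e-07 − 0.00142798) = -4.72137e-08.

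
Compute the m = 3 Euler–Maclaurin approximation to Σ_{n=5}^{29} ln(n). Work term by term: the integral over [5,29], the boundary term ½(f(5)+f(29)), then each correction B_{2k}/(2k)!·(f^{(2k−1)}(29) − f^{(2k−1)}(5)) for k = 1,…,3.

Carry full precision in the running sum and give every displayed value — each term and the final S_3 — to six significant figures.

S_3 ≈ 68.0790

∫_5^29 ln(x) dx evaluates to 65.6044.
Endpoint term: (f(5) + f(29))/2 = (1.60944 + 3.36730)/2 = 2.48837.
Running total after boundary: 68.0928.
k=1: B_{2}/(2)! × [f^{(1)}(29) − f^{(1)}(5)] = 1/12 × (0.0344828 − 0.200000) = -0.0137931.
Running total after k=1: 68.0790.
k=2: B_{4}/(4)! × [f^{(3)}(29) − f^{(3)}(5)] = −1/720 × (8.20042e-05 − 0.0160000) = 2.21083e-05.
Running total after k=2: 68.0790.
k=3: B_{6}/(6)! × [f^{(5)}(29) − f^{(5)}(5)] = 1/30240 × (1.17010e-06 − 0.00768000) = -2.53930e-07.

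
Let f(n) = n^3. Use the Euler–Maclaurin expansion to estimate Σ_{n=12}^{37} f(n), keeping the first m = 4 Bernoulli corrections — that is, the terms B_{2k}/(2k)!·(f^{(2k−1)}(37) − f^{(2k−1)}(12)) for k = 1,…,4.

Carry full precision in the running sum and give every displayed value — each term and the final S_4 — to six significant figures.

S_4 ≈ 489853

The integral term ∫_12^37 x^3 dx = 463356.
½[f(12) + f(37)] = ½[1728.00 + 50653.0] = 26190.5.
So far: 489547.
k=1: B_{2}/(2)! × [f^{(1)}(37) − f^{(1)}(12)] = 1/12 × (4107.00 − 432.000) = 306.250.
After k=1: 489853.
k=2: B_{4}/(4)! × [f^{(3)}(37) − f^{(3)}(12)] = −1/720 × (6.00000 − 6.00000) = 0.00000.
After k=2: 489853.
k=3: B_{6}/(6)! × [f^{(5)}(37) − f^{(5)}(12)] = 1/30240 × (0.00000 − 0.00000) = 0.00000.
After k=3: 489853.
k=4: B_{8}/(8)! × [f^{(7)}(37) − f^{(7)}(12)] = −1/1209600 × (0.00000 − 0.00000) = 0.00000.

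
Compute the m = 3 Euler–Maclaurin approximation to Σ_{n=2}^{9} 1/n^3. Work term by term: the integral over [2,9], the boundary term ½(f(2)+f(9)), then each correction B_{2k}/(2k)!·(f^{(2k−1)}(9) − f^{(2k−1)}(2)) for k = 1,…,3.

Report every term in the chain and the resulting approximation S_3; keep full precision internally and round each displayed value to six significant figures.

S_3 ≈ 0.196624

∫_2^9 1/x^3 dx evaluates to 0.118827.
Endpoint term: (f(2) + f(9))/2 = (0.125000 + 0.00137174)/2 = 0.0631859.
So far: 0.182013.
k=1: B_{2}/(2)! × [f^{(1)}(9) − f^{(1)}(2)] = 1/12 × (-0.000457247 − (-0.187500)) = 0.0155869.
After k=1: 0.197600.
k=2: B_{4}/(4)! × [f^{(3)}(9) − f^{(3)}(2)] = −1/720 × (-0.000112901 − (-0.937500)) = -0.00130193.
After k=2: 0.196298.
k=3: B_{6}/(6)! × [f^{(5)}(9) − f^{(5)}(2)] = 1/30240 × (-5.85410e-05 − (-9.84375)) = 0.000325519.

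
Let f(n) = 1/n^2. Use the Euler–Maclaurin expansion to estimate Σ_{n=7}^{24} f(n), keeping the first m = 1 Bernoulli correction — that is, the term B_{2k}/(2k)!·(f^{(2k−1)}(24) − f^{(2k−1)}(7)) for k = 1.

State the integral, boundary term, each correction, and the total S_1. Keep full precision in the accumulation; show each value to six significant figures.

S_1 ≈ 0.112736

The integral term ∫_7^24 1/x^2 dx = 0.101190.
Boundary: ½(f(7) + f(24)) = ½(0.0204082 + 0.00173611) = 0.0110721.
So far: 0.112263.
Correction k=1: B_{2}/2! · (f^{(1)}(24) − f^{(1)}(7)) = 1/12 · (-0.000144676 − (-0.00583090)) = 0.000473852.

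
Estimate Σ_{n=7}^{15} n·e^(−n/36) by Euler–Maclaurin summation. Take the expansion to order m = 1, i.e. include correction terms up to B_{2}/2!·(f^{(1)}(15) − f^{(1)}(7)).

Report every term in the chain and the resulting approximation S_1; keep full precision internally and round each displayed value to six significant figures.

S_1 ≈ 71.8927

Integral: ∫_7^15 x·e^(−x/36) dx = 64.0901.
Endpoint term: (f(7) + f(15))/2 = (5.76304 + 9.88861)/2 = 7.82583.
Integral + boundary = 71.9159.
k=1: B_{2}/(2)! × [f^{(1)}(15) − f^{(1)}(7)] = 1/12 × (0.384557 − 0.663207) = -0.0232209.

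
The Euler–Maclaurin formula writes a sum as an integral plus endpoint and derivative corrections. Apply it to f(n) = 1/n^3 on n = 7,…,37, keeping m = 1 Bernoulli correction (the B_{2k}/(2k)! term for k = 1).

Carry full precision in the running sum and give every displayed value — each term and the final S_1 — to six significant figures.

∫_7^37 1/x^3 dx evaluates to 0.00983885.
Endpoint term: (f(7) + f(37))/2 = (0.00291545 + 1.97422e-05)/2 = 0.00146760.
So far: 0.0113064.
k=1: B_{2}/(2)! × [f^{(1)}(37) − f^{(1)}(7)] = 1/12 × (-1.60072e-06 − (-0.00124948)) = 0.000103990.

S_1 ≈ 0.0114104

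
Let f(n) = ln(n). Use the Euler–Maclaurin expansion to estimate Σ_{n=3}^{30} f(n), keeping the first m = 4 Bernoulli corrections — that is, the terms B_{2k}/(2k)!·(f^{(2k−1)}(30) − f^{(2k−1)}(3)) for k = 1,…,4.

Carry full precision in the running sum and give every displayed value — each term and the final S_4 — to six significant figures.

The integral term ∫_3^30 ln(x) dx = 71.7401.
Endpoint term: (f(3) + f(30))/2 = (1.09861 + 3.40120)/2 = 2.24990.
So far: 73.9900.
Correction k=1: B_{2}/2! · (f^{(1)}(30) − f^{(1)}(3)) = 1/12 · (0.0333333 − 0.333333) = -0.0250000.
After k=1: 73.9650.
Correction k=2: B_{4}/4! · (f^{(3)}(30) − f^{(3)}(3)) = −1/720 · (7.40741e-05 − 0.0740741) = 0.000102778.
After k=2: 73.9651.
Correction k=3: B_{6}/6! · (f^{(5)}(30) − f^{(5)}(3)) = 1/30240 · (9.87654e-07 − 0.0987654) = -3.26602e-06.
After k=3: 73.9651.
Correction k=4: B_{8}/8! · (f^{(7)}(30) − f^{(7)}(3)) = −1/1209600 · (3.29218e-08 − 0.329218) = 2.72171e-07.

S_4 ≈ 73.9651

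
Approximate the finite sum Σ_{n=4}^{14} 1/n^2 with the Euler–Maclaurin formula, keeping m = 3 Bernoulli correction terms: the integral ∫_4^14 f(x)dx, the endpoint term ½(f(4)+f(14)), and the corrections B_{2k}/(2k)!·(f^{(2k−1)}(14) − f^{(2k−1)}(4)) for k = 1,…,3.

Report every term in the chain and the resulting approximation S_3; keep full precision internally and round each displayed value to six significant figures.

The integral term ∫_4^14 1/x^2 dx = 0.178571.
Endpoint term: (f(4) + f(14))/2 = (0.0625000 + 0.00510204)/2 = 0.0338010.
Integral + boundary = 0.212372.
Correction k=1: B_{2}/2! · (f^{(1)}(14) − f^{(1)}(4)) = 1/12 · (-0.000728863 − (-0.0312500)) = 0.00254343.
After k=1: 0.214916.
Correction k=2: B_{4}/4! · (f^{(3)}(14) − f^{(3)}(4)) = −1/720 · (-4.46243e-05 − (-0.0234375)) = -3.24901e-05.
After k=2: 0.214883.
Correction k=3: B_{6}/6! · (f^{(5)}(14) − f^{(5)}(4)) = 1/30240 · (-6.83024e-06 − (-0.0439453)) = 1.45299e-06.

S_3 ≈ 0.214885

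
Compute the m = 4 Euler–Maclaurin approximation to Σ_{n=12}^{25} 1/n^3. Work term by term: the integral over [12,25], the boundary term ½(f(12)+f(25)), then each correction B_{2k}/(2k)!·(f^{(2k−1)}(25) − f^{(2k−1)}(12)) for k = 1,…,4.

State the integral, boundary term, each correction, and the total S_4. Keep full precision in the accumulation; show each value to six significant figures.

S_4 ≈ 0.00300496

Integral: ∫_12^25 1/x^3 dx = 0.00267222.
Endpoint term: (f(12) + f(25))/2 = (0.000578704 + 6.40000e-05)/2 = 0.000321352.
So far: 0.00299357.
Order-1 term: 1/12 · (-7.68000e-06 − (-0.000144676)) = 1.14163e-05.
After k=1: 0.00300499.
Order-2 term: −1/720 · (-2.45760e-07 − (-2.00939e-05)) = -2.75668e-08.
After k=2: 0.00300496.
Order-3 term: 1/30240 · (-1.65151e-08 − (-5.86071e-06)) = 1.93261e-10.
After k=3: 0.00300496.
Order-4 term: −1/1209600 · (-1.90254e-09 − (-2.93036e-06)) = -2.42101e-12.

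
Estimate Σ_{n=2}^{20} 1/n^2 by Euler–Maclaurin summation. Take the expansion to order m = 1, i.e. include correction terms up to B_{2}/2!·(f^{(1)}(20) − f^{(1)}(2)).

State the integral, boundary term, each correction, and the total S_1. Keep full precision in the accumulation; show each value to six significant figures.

S_1 ≈ 0.597063

The integral term ∫_2^20 1/x^2 dx = 0.450000.
Endpoint term: (f(2) + f(20))/2 = (0.250000 + 0.00250000)/2 = 0.126250.
Running total after boundary: 0.576250.
Correction k=1: B_{2}/2! · (f^{(1)}(20) − f^{(1)}(2)) = 1/12 · (-0.000250000 − (-0.250000)) = 0.0208125.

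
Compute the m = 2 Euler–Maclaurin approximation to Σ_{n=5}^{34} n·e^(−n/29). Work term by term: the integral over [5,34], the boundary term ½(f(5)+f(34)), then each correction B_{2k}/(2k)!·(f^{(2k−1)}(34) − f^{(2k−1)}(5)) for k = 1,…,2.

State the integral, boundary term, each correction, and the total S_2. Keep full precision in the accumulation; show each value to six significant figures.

The integral term ∫_5^34 x·e^(−x/29) dx = 264.175.
Boundary: ½(f(5) + f(34)) = ½(4.20815 + 10.5270) = 7.36759.
Integral + boundary = 271.542.
Correction k=1: B_{2}/2! · (f^{(1)}(34) − f^{(1)}(5)) = 1/12 · (-0.0533825 − 0.696522) = -0.0624921.
After k=1: 271.480.
Correction k=2: B_{4}/4! · (f^{(3)}(34) − f^{(3)}(5)) = −1/720 · (0.000672836 − 0.00282971) = 2.99565e-06.

S_2 ≈ 271.480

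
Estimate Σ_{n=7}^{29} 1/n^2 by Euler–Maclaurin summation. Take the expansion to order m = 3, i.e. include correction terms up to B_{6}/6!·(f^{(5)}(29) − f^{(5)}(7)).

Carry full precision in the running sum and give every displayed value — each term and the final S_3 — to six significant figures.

The integral term ∫_7^29 1/x^2 dx = 0.108374.
½[f(7) + f(29)] = ½[0.0204082 + 0.00118906] = 0.0107986.
Integral + boundary = 0.119173.
Correction k=1: B_{2}/2! · (f^{(1)}(29) − f^{(1)}(7)) = 1/12 · (-8.20042e-05 − (-0.00583090)) = 0.000479075.
After k=1: 0.119652.
Correction k=2: B_{4}/4! · (f^{(3)}(29) − f^{(3)}(7)) = −1/720 · (-1.17010e-06 − (-0.00142798)) = -1.98168e-06.
After k=2: 0.119650.
Correction k=3: B_{6}/6! · (f^{(5)}(29) − f^{(5)}(7)) = 1/30240 · (-4.17394e-08 − (-0.000874271)) = 2.89097e-08.

S_3 ≈ 0.119650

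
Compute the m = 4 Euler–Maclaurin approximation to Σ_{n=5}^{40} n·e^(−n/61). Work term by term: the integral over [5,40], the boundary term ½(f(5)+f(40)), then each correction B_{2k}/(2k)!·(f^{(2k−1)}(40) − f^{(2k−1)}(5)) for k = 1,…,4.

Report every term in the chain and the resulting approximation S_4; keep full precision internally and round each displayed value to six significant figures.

S_4 ≈ 523.869

The integral term ∫_5^40 x·e^(−x/61) dx = 511.240.
½[f(5) + f(40)] = ½[4.60651 + 20.7624] = 12.6844.
So far: 523.924.
Correction k=1: B_{2}/2! · (f^{(1)}(40) − f^{(1)}(5)) = 1/12 · (0.178692 − 0.845786) = -0.0555911.
Running total after k=1: 523.869.
Correction k=2: B_{4}/4! · (f^{(3)}(40) − f^{(3)}(5)) = −1/720 · (0.000327012 − 0.000722491) = 5.49277e-07.
Running total after k=2: 523.869.
Correction k=3: B_{6}/6! · (f^{(5)}(40) − f^{(5)}(5)) = 1/30240 · (1.62860e-07 − 3.27246e-07) = -5.43605e-12.
Running total after k=3: 523.869.
Correction k=4: B_{8}/8! · (f^{(7)}(40) − f^{(7)}(5)) = −1/1209600 · (6.39174e-11 − 1.23710e-10) = 4.94320e-17.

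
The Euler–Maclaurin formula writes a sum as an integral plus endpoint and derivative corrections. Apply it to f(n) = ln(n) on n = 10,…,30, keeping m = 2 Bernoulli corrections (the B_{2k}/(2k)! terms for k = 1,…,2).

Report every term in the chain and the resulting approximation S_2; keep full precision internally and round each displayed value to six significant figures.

S_2 ≈ 61.8564

∫_10^30 ln(x) dx evaluates to 59.0101.
Boundary: ½(f(10) + f(30)) = ½(2.30259 + 3.40120) = 2.85189.
Running total after boundary: 61.8620.
Correction k=1: B_{2}/2! · (f^{(1)}(30) − f^{(1)}(10)) = 1/12 · (0.0333333 − 0.100000) = -0.00555556.
After k=1: 61.8564.
Correction k=2: B_{4}/4! · (f^{(3)}(30) − f^{(3)}(10)) = −1/720 · (7.40741e-05 − 0.00200000) = 2.67490e-06.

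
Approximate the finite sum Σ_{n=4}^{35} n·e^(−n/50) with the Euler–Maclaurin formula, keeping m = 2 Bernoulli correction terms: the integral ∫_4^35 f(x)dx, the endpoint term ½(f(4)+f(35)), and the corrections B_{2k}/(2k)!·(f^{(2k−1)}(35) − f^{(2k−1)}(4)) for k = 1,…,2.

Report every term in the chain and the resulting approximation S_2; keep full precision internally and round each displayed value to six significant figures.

Integral: ∫_4^35 x·e^(−x/50) dx = 381.927.
Endpoint term: (f(4) + f(35))/2 = (3.69247 + 17.3805)/2 = 10.5365.
So far: 392.463.
Correction k=1: B_{2}/2! · (f^{(1)}(35) − f^{(1)}(4)) = 1/12 · (0.148976 − 0.849267) = -0.0583576.
Partial sum through k=1: 392.405.
Correction k=2: B_{4}/4! · (f^{(3)}(35) − f^{(3)}(4)) = −1/720 · (0.000456858 − 0.00107820) = 8.62974e-07.

S_2 ≈ 392.405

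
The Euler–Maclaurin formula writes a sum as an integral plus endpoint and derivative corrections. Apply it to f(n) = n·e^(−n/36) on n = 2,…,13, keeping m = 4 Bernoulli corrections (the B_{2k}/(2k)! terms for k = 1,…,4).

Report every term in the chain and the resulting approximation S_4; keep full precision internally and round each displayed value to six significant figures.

The integral term ∫_2^13 x·e^(−x/36) dx = 64.7382.
½[f(2) + f(13)] = ½[1.89192 + 9.05972] = 5.47582.
Running total after boundary: 70.2140.
Order-1 term: 1/12 · (0.445243 − 0.893406) = -0.0373470.
After k=1: 70.1767.
Order-2 term: −1/720 · (0.00141902 − 0.00214917) = 1.01410e-06.
After k=2: 70.1767.
Order-3 term: 1/30240 · (1.92475e-06 − 2.78471e-06) = -2.84377e-11.
After k=3: 70.1767.
Order-4 term: −1/1209600 · (2.12545e-09 − 3.01783e-09) = 7.37746e-16.

S_4 ≈ 70.1767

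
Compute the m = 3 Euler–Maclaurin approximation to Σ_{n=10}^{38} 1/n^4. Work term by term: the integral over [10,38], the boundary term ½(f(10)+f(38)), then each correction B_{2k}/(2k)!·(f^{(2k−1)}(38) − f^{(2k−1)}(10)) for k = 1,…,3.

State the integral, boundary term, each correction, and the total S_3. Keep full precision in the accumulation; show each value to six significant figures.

The integral term ∫_10^38 1/x^4 dx = 0.000327259.
½[f(10) + f(38)] = ½[0.000100000 + 4.79585e-07] = 5.02398e-05.
Running total after boundary: 0.000377498.
Order-1 term: 1/12 · (-5.04826e-08 − (-4.00000e-05)) = 3.32913e-06.
Running total after k=1: 0.000380828.
Order-2 term: −1/720 · (-1.04881e-09 − (-1.20000e-05)) = -1.66652e-08.
Running total after k=2: 0.000380811.
Order-3 term: 1/30240 · (-4.06740e-11 − (-6.72000e-06)) = 2.22221e-10.

S_3 ≈ 0.000380811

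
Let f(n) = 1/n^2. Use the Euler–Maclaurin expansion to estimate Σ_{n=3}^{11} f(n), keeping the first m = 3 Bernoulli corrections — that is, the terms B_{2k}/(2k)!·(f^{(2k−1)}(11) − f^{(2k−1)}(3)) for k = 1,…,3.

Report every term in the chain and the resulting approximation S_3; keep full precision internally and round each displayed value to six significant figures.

The integral term ∫_3^11 1/x^2 dx = 0.242424.
½[f(3) + f(11)] = ½[0.111111 + 0.00826446] = 0.0596878.
Running total after boundary: 0.302112.
Correction k=1: B_{2}/2! · (f^{(1)}(11) − f^{(1)}(3)) = 1/12 · (-0.00150263 − (-0.0740741)) = 0.00604762.
Running total after k=1: 0.308160.
Correction k=2: B_{4}/4! · (f^{(3)}(11) − f^{(3)}(3)) = −1/720 · (-0.000149021 − (-0.0987654)) = -0.000136967.
Running total after k=2: 0.308023.
Correction k=3: B_{6}/6! · (f^{(5)}(11) − f^{(5)}(3)) = 1/30240 · (-3.69474e-05 − (-0.329218)) = 1.08856e-05.

S_3 ≈ 0.308034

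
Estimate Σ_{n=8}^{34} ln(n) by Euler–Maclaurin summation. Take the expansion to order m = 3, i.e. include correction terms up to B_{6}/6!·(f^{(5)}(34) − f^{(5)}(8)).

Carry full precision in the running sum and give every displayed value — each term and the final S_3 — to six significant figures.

S_3 ≈ 80.0557

The integral term ∫_8^34 ln(x) dx = 77.2607.
Boundary: ½(f(8) + f(34)) = ½(2.07944 + 3.52636) = 2.80290.
Running total after boundary: 80.0636.
k=1: B_{2}/(2)! × [f^{(1)}(34) − f^{(1)}(8)] = 1/12 × (0.0294118 − 0.125000) = -0.00796569.
Running total after k=1: 80.0557.
k=2: B_{4}/(4)! × [f^{(3)}(34) − f^{(3)}(8)] = −1/720 × (5.08854e-05 − 0.00390625) = 5.35467e-06.
Running total after k=2: 80.0557.
k=3: B_{6}/(6)! × [f^{(5)}(34) − f^{(5)}(8)] = 1/30240 × (5.28222e-07 − 0.000732422) = -2.42028e-08.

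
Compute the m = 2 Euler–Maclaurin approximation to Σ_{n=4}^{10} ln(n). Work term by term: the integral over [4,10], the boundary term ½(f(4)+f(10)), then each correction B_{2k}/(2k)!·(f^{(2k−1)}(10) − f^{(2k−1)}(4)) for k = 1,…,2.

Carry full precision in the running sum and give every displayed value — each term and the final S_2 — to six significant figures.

Integral: ∫_4^10 ln(x) dx = 11.4807.
Boundary: ½(f(4) + f(10)) = ½(1.38629 + 2.30259) = 1.84444.
So far: 13.3251.
Correction k=1: B_{2}/2! · (f^{(1)}(10) − f^{(1)}(4)) = 1/12 · (0.100000 − 0.250000) = -0.0125000.
Running total after k=1: 13.3126.
Correction k=2: B_{4}/4! · (f^{(3)}(10) − f^{(3)}(4)) = −1/720 · (0.00200000 − 0.0312500) = 4.06250e-05.

S_2 ≈ 13.3127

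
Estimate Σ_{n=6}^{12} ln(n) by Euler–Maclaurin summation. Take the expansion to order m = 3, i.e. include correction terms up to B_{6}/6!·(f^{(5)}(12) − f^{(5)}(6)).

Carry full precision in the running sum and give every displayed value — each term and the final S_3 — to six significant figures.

S_3 ≈ 15.1997

∫_6^12 ln(x) dx evaluates to 13.0683.
½[f(6) + f(12)] = ½[1.79176 + 2.48491] = 2.13833.
Running total after boundary: 15.2067.
Order-1 term: 1/12 · (0.0833333 − 0.166667) = -0.00694444.
Running total after k=1: 15.1997.
Order-2 term: −1/720 · (0.00115741 − 0.00925926) = 1.12526e-05.
Running total after k=2: 15.1997.
Order-3 term: 1/30240 · (9.64506e-05 − 0.00308642) = -9.88746e-08.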